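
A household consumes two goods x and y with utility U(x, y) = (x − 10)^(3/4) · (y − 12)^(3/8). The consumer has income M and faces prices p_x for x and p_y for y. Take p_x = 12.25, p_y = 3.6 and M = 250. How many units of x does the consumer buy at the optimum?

Discretionary income = 250 − 10·12.25 − 12·3.6 = 84.3; x* = 10 + 2/3·84.3/12.25 = 14.5878.

x* = 14.5878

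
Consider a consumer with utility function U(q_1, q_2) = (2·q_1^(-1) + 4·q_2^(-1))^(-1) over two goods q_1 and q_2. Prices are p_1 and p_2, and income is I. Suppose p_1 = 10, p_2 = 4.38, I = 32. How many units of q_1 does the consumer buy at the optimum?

Numerically q_2/q_1 = 2.136869, so q_1* = 32/(10 + 4.38·2.136869) = 1.6529.

q_1* = 1.6529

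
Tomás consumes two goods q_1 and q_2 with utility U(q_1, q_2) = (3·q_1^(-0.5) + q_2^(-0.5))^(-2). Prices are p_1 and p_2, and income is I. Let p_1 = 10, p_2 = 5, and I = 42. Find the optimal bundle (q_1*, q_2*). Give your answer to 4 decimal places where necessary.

q_1* = 3.04, q_2* = 2.32

Numerically q_2/q_1 = 0.763143, so q_1* = 42/(10 + 5·0.763143) = 3.04 and q_2* = 0.763143·3.04 = 2.32.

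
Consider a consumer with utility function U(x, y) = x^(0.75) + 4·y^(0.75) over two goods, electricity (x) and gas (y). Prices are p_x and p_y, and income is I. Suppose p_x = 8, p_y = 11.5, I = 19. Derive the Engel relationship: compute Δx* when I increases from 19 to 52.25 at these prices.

MRS = MU_x/MU_y = (1/4)·(y/x)^(0.25). Set equal to p_x/p_y.
Solve for the ratio: y/x = [4·p_x/p_y]^(4).
With the ratio pinned down, the budget gives x* = I/(p_x + p_y·(y/x)) and y* = (y/x)·x*.
Numerically y/x = 59.952673, so x* = 19/(8 + 11.5·59.952673) = 0.0272.
At I' = 52.25: x* = 0.0749. Change: 0.0749 − 0.0272 = 0.0477.

Δx* = 0.0477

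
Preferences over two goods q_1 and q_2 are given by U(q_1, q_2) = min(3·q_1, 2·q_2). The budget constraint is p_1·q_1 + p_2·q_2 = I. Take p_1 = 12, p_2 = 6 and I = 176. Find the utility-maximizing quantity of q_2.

With perfect complements, no substitution: consume in ratio q_1:q_2 = 2:3.
Budget: p_1·q_1 + p_2·(3/2)·q_1 = I, so (2·p_1 + 3·p_2)·q_1 = 2·I.
Demand: q_1*(p_1,p_2,I) = 2·I/(2·p_1 + 3·p_2), q_2* = 3·I/(2·p_1 + 3·p_2).
Here 2·12 + 3·6 = 42, giving q_2* = 12.5714.

q_2* = 12.5714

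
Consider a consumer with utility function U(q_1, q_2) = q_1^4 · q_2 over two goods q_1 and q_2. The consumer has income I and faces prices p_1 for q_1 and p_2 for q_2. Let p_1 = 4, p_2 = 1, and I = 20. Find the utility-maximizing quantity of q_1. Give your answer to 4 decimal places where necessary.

q_1* = 4

MU_q_1/MU_q_2 = (4·q_2)/(q_1); tangency sets this equal to p_1/p_2.
So 4·p_2·q_2 = p_1·q_1; combined with the budget, a share 0.8 of income goes to q_1.
Demand: q_1*(p_1,p_2,I) = 0.8·I/p_1 and q_2* = 0.2·I/p_2.
At p_1=4, p_2=1, I=20: q_1* = 0.8·20/4 = 4.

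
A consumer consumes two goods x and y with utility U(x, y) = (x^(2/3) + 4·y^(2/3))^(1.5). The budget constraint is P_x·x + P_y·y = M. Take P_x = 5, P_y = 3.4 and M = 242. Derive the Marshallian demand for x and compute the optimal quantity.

From the CES first-order condition, (1/4)·(y/x)^(1/3) = P_x/P_y.
Solve for the ratio: y/x = [4·P_x/P_y]^(3).
With the ratio pinned down, the budget gives x* = M/(P_x + P_y·(y/x)) and y* = (y/x)·x*.
Numerically y/x = 203.541624, so x* = 242/(5 + 3.4·203.541624) = 0.3472.

x* = 0.3472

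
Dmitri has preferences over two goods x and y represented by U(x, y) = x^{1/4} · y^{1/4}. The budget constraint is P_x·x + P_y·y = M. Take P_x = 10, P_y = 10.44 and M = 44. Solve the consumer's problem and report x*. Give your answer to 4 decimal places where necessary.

The MRS is y/x. Set MRS = P_x/P_y.
So 0.25·P_y·y = 0.25·P_x·x; combined with the budget, a share 0.5 of income goes to x.
Demand: x*(P_x,P_y,M) = 0.5·M/P_x and y* = 0.5·M/P_y.
At P_x=10, P_y=10.44, M=44: x* = 0.5·44/10 = 2.2.

x* = 2.2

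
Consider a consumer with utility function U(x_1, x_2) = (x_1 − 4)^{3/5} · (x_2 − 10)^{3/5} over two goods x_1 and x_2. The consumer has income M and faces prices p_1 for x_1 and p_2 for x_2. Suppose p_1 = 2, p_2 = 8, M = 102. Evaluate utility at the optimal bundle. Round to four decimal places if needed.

V = 1.9572

This is Cobb-Douglas in (x_1−4, x_2−10): tangency gives 0.6·p_2·(x_2−10) = 0.6·p_1·(x_1−4).
After buying the subsistence bundle (4, 10), a share 0.5 of the remaining income goes to x_1: x_1* = 4 + 0.5·(M − 4p_1 − 10p_2)/p_1.
Discretionary income = 102 − 4·2 − 10·8 = 14; x_1* = 4 + 0.5·14/2 = 7.5; x_2* = 10 + 0.5·14/8 = 10.875.
Utility at the optimum: U(7.5, 10.875) = 1.9572.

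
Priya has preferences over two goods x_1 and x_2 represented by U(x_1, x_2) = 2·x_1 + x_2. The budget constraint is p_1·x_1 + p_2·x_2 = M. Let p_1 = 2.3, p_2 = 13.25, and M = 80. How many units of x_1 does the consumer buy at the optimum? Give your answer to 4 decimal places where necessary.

x_1 gives more utility per dollar, so spend all income on x_1: x_1* = M/p_1, x_2* = 0.
Numerically: x_1* = 34.7826, x_2* = 0.

x_1* = 34.7826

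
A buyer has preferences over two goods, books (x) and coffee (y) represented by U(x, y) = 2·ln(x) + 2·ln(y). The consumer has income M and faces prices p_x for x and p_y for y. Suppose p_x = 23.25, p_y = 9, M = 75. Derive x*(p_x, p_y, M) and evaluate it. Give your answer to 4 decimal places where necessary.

x* = 1.6129

Tangency: MRS = y/x = p_x/p_y.
So 2·p_y·y = 2·p_x·x; combined with the budget, a share 0.5 of income goes to x.
Demand: x*(p_x,p_y,M) = 0.5·M/p_x and y* = 0.5·M/p_y.
At p_x=23.25, p_y=9, M=75: x* = 0.5·75/23.25 = 1.6129.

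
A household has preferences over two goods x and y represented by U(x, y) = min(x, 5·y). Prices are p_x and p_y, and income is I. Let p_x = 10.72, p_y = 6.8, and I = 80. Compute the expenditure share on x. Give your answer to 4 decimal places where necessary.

Demand: x*(p_x,p_y,I) = 5·I/(5·p_x + p_y), y* = I/(5·p_x + p_y).
Here 5·10.72 + 6.8 = 60.4, giving x* = 6.6225 and y* = 1.3245.
Expenditure on x: 10.72·6.6225 = 70.9934; share = 0.8874.

share on x = 0.8874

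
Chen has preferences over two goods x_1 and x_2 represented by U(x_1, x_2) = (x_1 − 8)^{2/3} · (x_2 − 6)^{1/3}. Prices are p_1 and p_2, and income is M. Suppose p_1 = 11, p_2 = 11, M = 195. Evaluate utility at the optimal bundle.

This is Cobb-Douglas in (x_1−8, x_2−6): tangency gives 2/3·p_2·(x_2−6) = 1/3·p_1·(x_1−8).
After buying the subsistence bundle (8, 6), a share 2/3 of the remaining income goes to x_1: x_1* = 8 + 2/3·(M − 8p_1 − 6p_2)/p_1.
Discretionary income = 195 − 8·11 − 6·11 = 41; x_1* = 8 + 2/3·41/11 = 10.4848; x_2* = 6 + 1/3·41/11 = 7.2424.
Utility at the optimum: U(10.4848, 7.2424) = 1.9722.

V = 1.9722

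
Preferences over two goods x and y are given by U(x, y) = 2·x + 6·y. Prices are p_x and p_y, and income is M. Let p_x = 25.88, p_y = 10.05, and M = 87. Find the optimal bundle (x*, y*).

x* = 0, y* = 8.6567

y gives more utility per dollar, so spend all income on y: y* = M/p_y, x* = 0.
Numerically: x* = 0, y* = 8.6567.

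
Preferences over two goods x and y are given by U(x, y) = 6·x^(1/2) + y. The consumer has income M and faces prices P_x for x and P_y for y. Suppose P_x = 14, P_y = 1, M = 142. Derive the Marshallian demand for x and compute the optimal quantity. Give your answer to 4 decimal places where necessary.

x* = 0.0459

Set MRS = P_x/P_y: 3·x^(−1/2) = P_x/P_y.
Solve: √x = 3·P_y/P_x, so x*(P_x,P_y) = (3·P_y/P_x)², and y* = (M − P_x·x*)/P_y.
Plugging in: x* = (3·1/14)² = 0.0459.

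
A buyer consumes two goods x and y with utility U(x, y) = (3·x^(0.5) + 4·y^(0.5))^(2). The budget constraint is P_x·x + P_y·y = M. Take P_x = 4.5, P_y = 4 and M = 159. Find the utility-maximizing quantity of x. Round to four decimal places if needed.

MRS = MU_x/MU_y = (3/4)·(y/x)^(0.5). Set equal to P_x/P_y.
Hence y/x = ((4/3)·P_x/P_y)^(1/(0.5)), i.e. raised to the 2 power.
Substitute y = (y/x)·x into the budget: x* = M/(P_x + P_y·(y/x)).
Numerically y/x = 2.25, so x* = 159/(4.5 + 4·2.25) = 11.7778.

x* = 11.7778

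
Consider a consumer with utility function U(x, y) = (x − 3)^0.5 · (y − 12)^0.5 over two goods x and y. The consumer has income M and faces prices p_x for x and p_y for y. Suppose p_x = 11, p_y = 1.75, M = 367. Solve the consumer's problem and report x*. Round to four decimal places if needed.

After buying the subsistence bundle (3, 12), a share 0.5 of the remaining income goes to x: x* = 3 + 0.5·(M − 3p_x − 12p_y)/p_x.
Discretionary income = 367 − 3·11 − 12·1.75 = 313; x* = 3 + 0.5·313/11 = 17.2273.

x* = 17.2273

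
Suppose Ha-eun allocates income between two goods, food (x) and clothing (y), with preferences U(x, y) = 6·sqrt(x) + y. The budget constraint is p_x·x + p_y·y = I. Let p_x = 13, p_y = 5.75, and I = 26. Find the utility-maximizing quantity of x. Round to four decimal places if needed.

Solve: √x = 3·p_y/p_x, so x*(p_x,p_y) = (3·p_y/p_x)², and y* = (I − p_x·x*)/p_y.
Plugging in: x* = (3·5.75/13)² = 1.7607.

x* = 1.7607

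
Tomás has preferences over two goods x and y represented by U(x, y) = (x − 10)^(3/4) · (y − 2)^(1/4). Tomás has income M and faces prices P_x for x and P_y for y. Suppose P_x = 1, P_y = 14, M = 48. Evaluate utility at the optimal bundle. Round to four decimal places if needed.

V = 2.9461

Let x' = x−10, y' = y−2. MRS = 3·y'/x' = P_x/P_y.
Substituting into the budget: x* = 10 + 0.75·(M − 10·P_x − 2·P_y)/P_x, and y* = 2 + 0.25·(…)/P_y.
Discretionary income = 48 − 10·1 − 2·14 = 10; x* = 10 + 0.75·10/1 = 17.5; y* = 2 + 0.25·10/14 = 2.1786.
Utility at the optimum: U(17.5, 2.1786) = 2.9461.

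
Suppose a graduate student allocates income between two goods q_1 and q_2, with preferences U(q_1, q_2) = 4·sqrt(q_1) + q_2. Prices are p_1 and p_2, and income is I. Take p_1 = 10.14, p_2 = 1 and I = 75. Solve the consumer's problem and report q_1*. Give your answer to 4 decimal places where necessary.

Utility is quasi-linear in q_2; the FOC for q_1 is 2/√q_1 = p_1/p_2.
Thus q_1* = (2·p_2/p_1)² — independent of I — with the rest of income spent on q_2.
Plugging in: q_1* = (2·1/10.14)² = 0.0389.

q_1* = 0.0389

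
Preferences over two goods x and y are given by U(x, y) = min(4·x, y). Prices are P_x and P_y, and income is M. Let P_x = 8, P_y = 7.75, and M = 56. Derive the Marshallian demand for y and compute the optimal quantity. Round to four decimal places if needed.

y* = 5.7436

Leontief preferences: the optimum is at the kink where x/1 = y/4, i.e. y = 4·x.
Budget: P_x·x + P_y·4·x = M, so (P_x + 4·P_y)·x = M.
Demand: x*(P_x,P_y,M) = M/(P_x + 4·P_y), y* = 4·M/(P_x + 4·P_y).
Here 8 + 4·7.75 = 39, giving y* = 5.7436.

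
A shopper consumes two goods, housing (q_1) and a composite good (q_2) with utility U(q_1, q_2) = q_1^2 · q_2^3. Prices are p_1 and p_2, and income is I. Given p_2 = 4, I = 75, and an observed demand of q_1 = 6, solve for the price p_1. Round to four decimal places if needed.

Tangency: MRS = (2/3)·q_2/q_1 = p_1/p_2.
So 2·p_2·q_2 = 3·p_1·q_1; combined with the budget, a share 0.4 of income goes to q_1.
Demand: q_1*(p_1,p_2,I) = 0.4·I/p_1 and q_2* = 0.6·I/p_2.
Set q_1* = 6 in the demand function and solve for p_1: p_1 = 5.

p_1 = 5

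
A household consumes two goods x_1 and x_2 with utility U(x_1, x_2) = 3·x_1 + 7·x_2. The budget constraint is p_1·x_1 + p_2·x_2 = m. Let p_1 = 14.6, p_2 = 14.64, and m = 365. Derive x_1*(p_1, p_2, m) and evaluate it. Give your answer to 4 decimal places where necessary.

Linear utility — the consumer picks whichever good has higher MU/price: 3/14.6 = 0.2055 vs 7/14.64 = 0.4781.
x_2 gives more utility per dollar, so spend all income on x_2: x_2* = m/p_2, x_1* = 0.
Numerically: x_1* = 0, x_2* = 24.9317.

x_1* = 0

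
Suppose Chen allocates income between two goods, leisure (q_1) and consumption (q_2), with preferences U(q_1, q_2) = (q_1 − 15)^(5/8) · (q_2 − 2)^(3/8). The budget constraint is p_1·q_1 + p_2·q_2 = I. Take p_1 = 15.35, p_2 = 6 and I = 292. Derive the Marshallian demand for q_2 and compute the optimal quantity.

Discretionary income = 292 − 15·15.35 − 2·6 = 49.75; q_2* = 2 + 0.375·49.75/6 = 5.1094.

q_2* = 5.1094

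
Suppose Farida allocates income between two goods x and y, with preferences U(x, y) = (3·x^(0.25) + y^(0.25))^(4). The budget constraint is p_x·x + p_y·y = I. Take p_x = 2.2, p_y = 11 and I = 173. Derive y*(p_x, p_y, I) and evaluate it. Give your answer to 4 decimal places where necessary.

y* = 1.8726

MRS = MU_x/MU_y = 3·(y/x)^(0.75). Set equal to p_x/p_y.
Hence y/x = ((1/3)·p_x/p_y)^(1/(0.75)), i.e. raised to the 4/3 power.
With the ratio pinned down, the budget gives x* = I/(p_x + p_y·(y/x)) and y* = (y/x)·x*.
Numerically y/x = 0.027032, so x* = 173/(2.2 + 11·0.027032) = 69.2734 and y* = 0.027032·69.2734 = 1.8726.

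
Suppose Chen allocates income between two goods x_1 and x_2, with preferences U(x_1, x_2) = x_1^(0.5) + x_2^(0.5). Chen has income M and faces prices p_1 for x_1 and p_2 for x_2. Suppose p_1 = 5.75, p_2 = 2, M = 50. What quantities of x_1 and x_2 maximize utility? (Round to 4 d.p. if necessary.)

MRS = MU_x_1/MU_x_2 = (x_2/x_1)^(0.5). Set equal to p_1/p_2.
Hence x_2/x_1 = (p_1/p_2)^(1/(0.5)), i.e. raised to the 2 power.
With the ratio pinned down, the budget gives x_1* = M/(p_1 + p_2·(x_2/x_1)) and x_2* = (x_2/x_1)·x_1*.
Numerically x_2/x_1 = 8.265625, so x_1* = 50/(5.75 + 2·8.265625) = 2.244 and x_2* = 8.265625·2.244 = 18.5484.

x_1* = 2.244, x_2* = 18.5484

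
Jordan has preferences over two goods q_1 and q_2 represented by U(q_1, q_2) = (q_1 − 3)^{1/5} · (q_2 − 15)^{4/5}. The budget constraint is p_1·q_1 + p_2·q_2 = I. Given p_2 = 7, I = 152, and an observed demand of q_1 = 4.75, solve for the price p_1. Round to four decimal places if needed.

p_1 = 4

MRS = (1/4)·(q_2−15)/(q_1−3). Tangency with p_1/p_2 gives q_2−15 = 4·(p_1/p_2)·(q_1−3).
Substituting into the budget: q_1* = 3 + 0.2·(I − 3·p_1 − 15·p_2)/p_1, and q_2* = 15 + 0.8·(…)/p_2.
Set q_1* = 4.75 in the demand function and solve for p_1: p_1 = 4.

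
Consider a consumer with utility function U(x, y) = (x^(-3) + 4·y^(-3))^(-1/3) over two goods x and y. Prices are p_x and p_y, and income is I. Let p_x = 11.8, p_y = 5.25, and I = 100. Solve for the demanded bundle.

Substitute y = (y/x)·x into the budget: x* = I/(p_x + p_y·(y/x)).
Numerically y/x = 1.731592, so x* = 100/(11.8 + 5.25·1.731592) = 4.7868 and y* = 1.731592·4.7868 = 8.2888.

x* = 4.7868, y* = 8.2888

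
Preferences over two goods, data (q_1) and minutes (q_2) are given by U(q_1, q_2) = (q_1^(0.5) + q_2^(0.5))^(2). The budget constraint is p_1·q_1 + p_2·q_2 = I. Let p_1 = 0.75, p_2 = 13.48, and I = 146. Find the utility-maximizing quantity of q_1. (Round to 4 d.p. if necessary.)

MU_q_1 ∝ q_1^(-0.5), MU_q_2 ∝ q_2^(-0.5), so MRS = (q_2/q_1)^(0.5) = p_1/p_2.
Hence q_2/q_1 = (p_1/p_2)^(1/(0.5)), i.e. raised to the 2 power.
Substitute q_2 = (q_2/q_1)·q_1 into the budget: q_1* = I/(p_1 + p_2·(q_2/q_1)).
Numerically q_2/q_1 = 0.003096, so q_1* = 146/(0.75 + 13.48·0.003096) = 184.4067.

q_1* = 184.4067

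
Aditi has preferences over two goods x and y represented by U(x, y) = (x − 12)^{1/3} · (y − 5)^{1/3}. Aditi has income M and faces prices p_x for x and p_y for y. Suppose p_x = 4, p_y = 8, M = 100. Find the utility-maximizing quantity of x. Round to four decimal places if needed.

MRS = (y−5)/(x−12). Tangency with p_x/p_y gives y−5 = (p_x/p_y)·(x−12).
After buying the subsistence bundle (12, 5), a share 0.5 of the remaining income goes to x: x* = 12 + 0.5·(M − 12p_x − 5p_y)/p_x.
Discretionary income = 100 − 12·4 − 5·8 = 12; x* = 12 + 0.5·12/4 = 13.5.

x* = 13.5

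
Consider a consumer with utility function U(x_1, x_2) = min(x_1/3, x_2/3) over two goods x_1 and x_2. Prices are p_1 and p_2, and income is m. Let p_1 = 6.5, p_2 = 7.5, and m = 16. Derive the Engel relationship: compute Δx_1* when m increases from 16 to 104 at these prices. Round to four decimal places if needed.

With perfect complements, no substitution: consume in ratio x_1:x_2 = 3:3.
Budget: p_1·x_1 + p_2·x_1 = m, so (3·p_1 + 3·p_2)·x_1 = 3·m.
Demand: x_1*(p_1,p_2,m) = 3·m/(3·p_1 + 3·p_2), x_2* = 3·m/(3·p_1 + 3·p_2).
Here 3·6.5 + 3·7.5 = 42, giving x_1* = 1.1429.
At m' = 104: x_1* = 7.4286. Change: 7.4286 − 1.1429 = 6.2857.

Δx_1* = 6.2857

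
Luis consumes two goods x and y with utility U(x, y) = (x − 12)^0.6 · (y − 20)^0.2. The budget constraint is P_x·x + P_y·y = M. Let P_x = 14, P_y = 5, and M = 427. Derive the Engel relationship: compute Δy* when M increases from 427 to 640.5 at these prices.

Δy* = 10.675

Discretionary income = 427 − 12·14 − 20·5 = 159; y* = 20 + 0.25·159/5 = 27.95.
At M' = 640.5: y* = 38.625. Change: 38.625 − 27.95 = 10.675.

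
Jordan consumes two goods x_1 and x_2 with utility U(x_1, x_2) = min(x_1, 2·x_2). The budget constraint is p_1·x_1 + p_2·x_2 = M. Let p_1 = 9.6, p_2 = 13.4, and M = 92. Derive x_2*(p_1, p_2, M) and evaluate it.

x_2* = 2.8221

Leontief preferences: the optimum is at the kink where x_1/2 = x_2/1, i.e. x_2 = (1/2)·x_1.
Budget: p_1·x_1 + p_2·(1/2)·x_1 = M, so (2·p_1 + p_2)·x_1 = 2·M.
Demand: x_1*(p_1,p_2,M) = 2·M/(2·p_1 + p_2), x_2* = M/(2·p_1 + p_2).
Here 2·9.6 + 13.4 = 32.6, giving x_2* = 2.8221.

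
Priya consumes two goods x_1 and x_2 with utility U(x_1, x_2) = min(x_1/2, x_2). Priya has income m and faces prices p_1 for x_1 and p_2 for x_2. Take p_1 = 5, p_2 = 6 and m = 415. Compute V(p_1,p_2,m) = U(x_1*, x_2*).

With perfect complements, no substitution: consume in ratio x_1:x_2 = 2:1.
Budget: p_1·x_1 + p_2·(1/2)·x_1 = m, so (2·p_1 + p_2)·x_1 = 2·m.
Demand: x_1*(p_1,p_2,m) = 2·m/(2·p_1 + p_2), x_2* = m/(2·p_1 + p_2).
Here 2·5 + 6 = 16, giving x_1* = 51.875 and x_2* = 25.9375.
Utility at the optimum: U(51.875, 25.9375) = 25.9375.

V = 25.9375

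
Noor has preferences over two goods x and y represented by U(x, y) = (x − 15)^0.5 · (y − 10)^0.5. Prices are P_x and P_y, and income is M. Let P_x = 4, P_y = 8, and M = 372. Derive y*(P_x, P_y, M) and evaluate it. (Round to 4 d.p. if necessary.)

y* = 24.5

Let x' = x−15, y' = y−10. MRS = y'/x' = P_x/P_y.
Substituting into the budget: x* = 15 + 0.5·(M − 15·P_x − 10·P_y)/P_x, and y* = 10 + 0.5·(…)/P_y.
Discretionary income = 372 − 15·4 − 10·8 = 232; y* = 10 + 0.5·232/8 = 24.5.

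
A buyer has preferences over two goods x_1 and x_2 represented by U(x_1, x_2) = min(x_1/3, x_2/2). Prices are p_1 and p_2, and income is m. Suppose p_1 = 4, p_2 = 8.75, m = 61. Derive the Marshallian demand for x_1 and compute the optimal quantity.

x_1* = 6.2034

With perfect complements, no substitution: consume in ratio x_1:x_2 = 3:2.
Budget: p_1·x_1 + p_2·(2/3)·x_1 = m, so (3·p_1 + 2·p_2)·x_1 = 3·m.
Demand: x_1*(p_1,p_2,m) = 3·m/(3·p_1 + 2·p_2), x_2* = 2·m/(3·p_1 + 2·p_2).
Here 3·4 + 2·8.75 = 29.5, giving x_1* = 6.2034.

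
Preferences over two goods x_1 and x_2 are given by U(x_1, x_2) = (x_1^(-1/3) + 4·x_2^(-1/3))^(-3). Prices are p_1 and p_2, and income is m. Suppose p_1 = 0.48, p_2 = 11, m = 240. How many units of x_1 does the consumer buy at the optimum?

x_1* = 69.5559

Numerically x_2/x_1 = 0.270042, so x_1* = 240/(0.48 + 11·0.270042) = 69.5559.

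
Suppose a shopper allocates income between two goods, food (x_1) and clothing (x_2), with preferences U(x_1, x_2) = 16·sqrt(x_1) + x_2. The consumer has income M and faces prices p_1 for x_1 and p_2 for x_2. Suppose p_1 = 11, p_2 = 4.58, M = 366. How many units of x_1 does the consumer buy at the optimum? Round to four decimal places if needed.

Thus x_1* = (8·p_2/p_1)² — independent of M — with the rest of income spent on x_2.
Plugging in: x_1* = (8·4.58/11)² = 11.095.

x_1* = 11.095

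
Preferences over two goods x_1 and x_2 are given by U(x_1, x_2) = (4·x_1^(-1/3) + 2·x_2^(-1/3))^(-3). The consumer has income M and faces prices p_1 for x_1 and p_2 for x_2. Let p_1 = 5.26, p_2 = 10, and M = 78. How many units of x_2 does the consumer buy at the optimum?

x_2* = 3.2069

From the CES first-order condition, 2·(x_2/x_1)^(4/3) = p_1/p_2.
Solve for the ratio: x_2/x_1 = [(1/2)·p_1/p_2]^(0.75).
Substitute x_2 = (x_2/x_1)·x_1 into the budget: x_1* = M/(p_1 + p_2·(x_2/x_1)).
Numerically x_2/x_1 = 0.367254, so x_1* = 78/(5.26 + 10·0.367254) = 8.7321 and x_2* = 0.367254·8.7321 = 3.2069.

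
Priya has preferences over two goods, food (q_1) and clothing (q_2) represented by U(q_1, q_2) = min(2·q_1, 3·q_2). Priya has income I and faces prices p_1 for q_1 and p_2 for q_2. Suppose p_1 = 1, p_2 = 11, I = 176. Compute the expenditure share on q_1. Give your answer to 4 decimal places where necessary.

Leontief preferences: the optimum is at the kink where q_1/3 = q_2/2, i.e. q_2 = (2/3)·q_1.
Budget: p_1·q_1 + p_2·(2/3)·q_1 = I, so (3·p_1 + 2·p_2)·q_1 = 3·I.
Demand: q_1*(p_1,p_2,I) = 3·I/(3·p_1 + 2·p_2), q_2* = 2·I/(3·p_1 + 2·p_2).
Here 3·1 + 2·11 = 25, giving q_1* = 21.12 and q_2* = 14.08.
Expenditure on q_1: 1·21.12 = 21.12; share = 0.12.

share on q_1 = 0.12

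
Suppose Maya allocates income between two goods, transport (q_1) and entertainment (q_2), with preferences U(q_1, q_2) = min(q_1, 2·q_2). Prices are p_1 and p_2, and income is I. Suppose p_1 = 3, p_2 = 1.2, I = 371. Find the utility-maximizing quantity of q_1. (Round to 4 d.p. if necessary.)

Here 2·3 + 1.2 = 7.2, giving q_1* = 103.0556.

q_1* = 103.0556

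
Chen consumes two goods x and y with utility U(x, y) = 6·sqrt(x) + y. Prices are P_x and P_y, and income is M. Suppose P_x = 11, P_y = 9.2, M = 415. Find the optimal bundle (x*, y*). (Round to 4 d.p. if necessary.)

Set MRS = P_x/P_y: 3·x^(−1/2) = P_x/P_y.
Solve: √x = 3·P_y/P_x, so x*(P_x,P_y) = (3·P_y/P_x)², and y* = (M − P_x·x*)/P_y.
Plugging in: x* = (3·9.2/11)² = 6.2955, y* = 37.5814.

x* = 6.2955, y* = 37.5814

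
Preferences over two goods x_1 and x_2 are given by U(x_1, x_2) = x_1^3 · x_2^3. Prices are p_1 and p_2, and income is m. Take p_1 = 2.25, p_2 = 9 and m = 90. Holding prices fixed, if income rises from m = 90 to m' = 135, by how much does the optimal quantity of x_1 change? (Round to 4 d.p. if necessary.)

Δx_1* = 10

At p_1=2.25, p_2=9, m=90: x_1* = 0.5·90/2.25 = 20.
At m' = 135: x_1* = 30. Change: 30 − 20 = 10.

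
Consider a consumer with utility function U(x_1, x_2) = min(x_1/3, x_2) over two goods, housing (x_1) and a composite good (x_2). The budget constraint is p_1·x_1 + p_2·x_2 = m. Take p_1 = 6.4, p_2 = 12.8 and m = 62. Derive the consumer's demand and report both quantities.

Leontief preferences: the optimum is at the kink where x_1/3 = x_2/1, i.e. x_2 = (1/3)·x_1.
Budget: p_1·x_1 + p_2·(1/3)·x_1 = m, so (3·p_1 + p_2)·x_1 = 3·m.
Demand: x_1*(p_1,p_2,m) = 3·m/(3·p_1 + p_2), x_2* = m/(3·p_1 + p_2).
Here 3·6.4 + 12.8 = 32, giving x_1* = 5.8125 and x_2* = 1.9375.

x_1* = 5.8125, x_2* = 1.9375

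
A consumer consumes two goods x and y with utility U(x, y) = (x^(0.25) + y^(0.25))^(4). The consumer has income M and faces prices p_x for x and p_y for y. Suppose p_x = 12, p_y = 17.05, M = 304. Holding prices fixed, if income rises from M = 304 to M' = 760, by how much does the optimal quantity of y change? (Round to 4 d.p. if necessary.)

Δy* = 12.5905

MU_x ∝ x^(-0.75), MU_y ∝ y^(-0.75), so MRS = (y/x)^(0.75) = p_x/p_y.
Solve for the ratio: y/x = [p_x/p_y]^(4/3).
Substitute y = (y/x)·x into the budget: x* = M/(p_x + p_y·(y/x)).
Numerically y/x = 0.62605, so x* = 304/(12 + 17.05·0.62605) = 13.4073 and y* = 0.62605·13.4073 = 8.3937.
At M' = 760: y* = 20.9842. Change: 20.9842 − 8.3937 = 12.5905.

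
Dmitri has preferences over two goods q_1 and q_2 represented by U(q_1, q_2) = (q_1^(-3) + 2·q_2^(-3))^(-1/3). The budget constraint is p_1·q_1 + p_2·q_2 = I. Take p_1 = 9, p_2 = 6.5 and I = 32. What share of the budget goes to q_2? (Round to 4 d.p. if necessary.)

From the CES first-order condition, (1/2)·(q_2/q_1)^(4) = p_1/p_2.
Solve for the ratio: q_2/q_1 = [2·p_1/p_2]^(0.25).
Substitute q_2 = (q_2/q_1)·q_1 into the budget: q_1* = I/(p_1 + p_2·(q_2/q_1)).
Numerically q_2/q_1 = 1.29, so q_1* = 32/(9 + 6.5·1.29) = 1.8407 and q_2* = 1.29·1.8407 = 2.3745.
Expenditure on q_2: 6.5·2.3745 = 15.434; share = 0.4823.

share on q_2 = 0.4823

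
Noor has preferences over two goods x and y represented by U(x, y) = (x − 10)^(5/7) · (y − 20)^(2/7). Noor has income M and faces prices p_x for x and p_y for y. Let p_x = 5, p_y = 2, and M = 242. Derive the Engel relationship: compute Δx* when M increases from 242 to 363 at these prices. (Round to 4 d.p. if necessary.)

Δx* = 17.2857

MRS = (5/2)·(y−20)/(x−10). Tangency with p_x/p_y gives y−20 = (2/5)·(p_x/p_y)·(x−10).
Substituting into the budget: x* = 10 + 5/7·(M − 10·p_x − 20·p_y)/p_x, and y* = 20 + 2/7·(…)/p_y.
Discretionary income = 242 − 10·5 − 20·2 = 152; x* = 10 + 5/7·152/5 = 31.7143.
At M' = 363: x* = 49. Change: 49 − 31.7143 = 17.2857.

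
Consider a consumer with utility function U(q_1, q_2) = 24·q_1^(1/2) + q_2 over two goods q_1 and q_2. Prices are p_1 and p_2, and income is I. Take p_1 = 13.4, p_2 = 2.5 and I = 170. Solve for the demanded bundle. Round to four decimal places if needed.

Solve: √q_1 = 12·p_2/p_1, so q_1*(p_1,p_2) = (12·p_2/p_1)², and q_2* = (I − p_1·q_1*)/p_2.
Plugging in: q_1* = (12·2.5/13.4)² = 5.0123, q_2* = 41.1343.

q_1* = 5.0123, q_2* = 41.1343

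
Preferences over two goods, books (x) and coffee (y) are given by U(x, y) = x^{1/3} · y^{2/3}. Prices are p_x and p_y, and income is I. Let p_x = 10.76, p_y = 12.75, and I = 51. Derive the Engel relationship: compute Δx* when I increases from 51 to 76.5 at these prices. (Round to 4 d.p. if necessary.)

Δx* = 0.79

MU_x/MU_y = (1/3·y)/(2/3·x); tangency sets this equal to p_x/p_y.
So 1/3·p_y·y = 2/3·p_x·x; combined with the budget, a share 1/3 of income goes to x.
Demand: x*(p_x,p_y,I) = 1/3·I/p_x and y* = 2/3·I/p_y.
At p_x=10.76, p_y=12.75, I=51: x* = 1/3·51/10.76 = 1.5799.
At I' = 76.5: x* = 2.3699. Change: 2.3699 − 1.5799 = 0.79.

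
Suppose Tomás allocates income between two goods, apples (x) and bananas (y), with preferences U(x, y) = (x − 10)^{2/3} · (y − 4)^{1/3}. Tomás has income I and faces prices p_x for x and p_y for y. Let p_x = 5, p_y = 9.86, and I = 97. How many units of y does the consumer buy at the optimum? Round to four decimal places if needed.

MRS = 2·(y−4)/(x−10). Tangency with p_x/p_y gives y−4 = (1/2)·(p_x/p_y)·(x−10).
Substituting into the budget: x* = 10 + 2/3·(I − 10·p_x − 4·p_y)/p_x, and y* = 4 + 1/3·(…)/p_y.
Discretionary income = 97 − 10·5 − 4·9.86 = 7.56; y* = 4 + 1/3·7.56/9.86 = 4.2556.

y* = 4.2556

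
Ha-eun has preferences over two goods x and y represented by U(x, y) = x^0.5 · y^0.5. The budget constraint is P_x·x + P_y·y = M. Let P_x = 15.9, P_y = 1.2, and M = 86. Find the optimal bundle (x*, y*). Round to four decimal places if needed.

x* = 2.7044, y* = 35.8333

MU_x/MU_y = (0.5·y)/(0.5·x); tangency sets this equal to P_x/P_y.
Rearranging, P_y·y = P_x·x. Substituting into the budget gives P_x·x·(1 + 1) = M.
Demand: x*(P_x,P_y,M) = 0.5·M/P_x and y* = 0.5·M/P_y.
At P_x=15.9, P_y=1.2, M=86: x* = 0.5·86/15.9 = 2.7044, y* = 35.8333.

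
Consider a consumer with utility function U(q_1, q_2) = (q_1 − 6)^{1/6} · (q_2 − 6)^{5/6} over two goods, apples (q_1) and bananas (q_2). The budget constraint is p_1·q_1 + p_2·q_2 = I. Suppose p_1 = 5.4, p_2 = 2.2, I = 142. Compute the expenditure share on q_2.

MRS = (1/5)·(q_2−6)/(q_1−6). Tangency with p_1/p_2 gives q_2−6 = 5·(p_1/p_2)·(q_1−6).
After buying the subsistence bundle (6, 6), a share 1/6 of the remaining income goes to q_1: q_1* = 6 + 1/6·(I − 6p_1 − 6p_2)/p_1.
Discretionary income = 142 − 6·5.4 − 6·2.2 = 96.4; q_1* = 6 + 1/6·96.4/5.4 = 8.9753; q_2* = 6 + 5/6·96.4/2.2 = 42.5152.
Expenditure on q_2: 2.2·42.5152 = 93.5333; share = 0.6587.

share on q_2 = 0.6587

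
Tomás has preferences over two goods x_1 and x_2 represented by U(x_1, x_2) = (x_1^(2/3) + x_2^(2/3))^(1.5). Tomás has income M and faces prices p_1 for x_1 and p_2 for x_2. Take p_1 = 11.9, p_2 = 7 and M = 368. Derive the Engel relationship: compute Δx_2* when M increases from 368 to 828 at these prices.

From the CES first-order condition, (x_2/x_1)^(1/3) = p_1/p_2.
Hence x_2/x_1 = (p_1/p_2)^(1/(1/3)), i.e. raised to the 3 power.
With the ratio pinned down, the budget gives x_1* = M/(p_1 + p_2·(x_2/x_1)) and x_2* = (x_2/x_1)·x_1*.
Numerically x_2/x_1 = 4.913, so x_1* = 368/(11.9 + 7·4.913) = 7.9497 and x_2* = 4.913·7.9497 = 39.0569.
At M' = 828: x_2* = 87.8781. Change: 87.8781 − 39.0569 = 48.8212.

Δx_2* = 48.8212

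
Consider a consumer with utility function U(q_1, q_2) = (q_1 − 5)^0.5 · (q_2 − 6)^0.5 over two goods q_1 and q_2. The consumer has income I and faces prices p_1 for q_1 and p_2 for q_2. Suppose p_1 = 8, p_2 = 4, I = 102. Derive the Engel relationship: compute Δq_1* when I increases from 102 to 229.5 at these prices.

Δq_1* = 7.9688

This is Cobb-Douglas in (q_1−5, q_2−6): tangency gives 0.5·p_2·(q_2−6) = 0.5·p_1·(q_1−5).
After buying the subsistence bundle (5, 6), a share 0.5 of the remaining income goes to q_1: q_1* = 5 + 0.5·(I − 5p_1 − 6p_2)/p_1.
Discretionary income = 102 − 5·8 − 6·4 = 38; q_1* = 5 + 0.5·38/8 = 7.375.
At I' = 229.5: q_1* = 15.3438. Change: 15.3438 − 7.375 = 7.9688.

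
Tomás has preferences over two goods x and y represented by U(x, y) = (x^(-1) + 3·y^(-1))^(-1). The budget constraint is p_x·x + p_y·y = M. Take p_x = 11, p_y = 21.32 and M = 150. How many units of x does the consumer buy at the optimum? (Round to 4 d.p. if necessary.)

x* = 3.9974

MRS = MU_x/MU_y = (1/3)·(y/x)^(2). Set equal to p_x/p_y.
Hence y/x = (3·p_x/p_y)^(1/(2)), i.e. raised to the 0.5 power.
With the ratio pinned down, the budget gives x* = M/(p_x + p_y·(y/x)) and y* = (y/x)·x*.
Numerically y/x = 1.244123, so x* = 150/(11 + 21.32·1.244123) = 3.9974.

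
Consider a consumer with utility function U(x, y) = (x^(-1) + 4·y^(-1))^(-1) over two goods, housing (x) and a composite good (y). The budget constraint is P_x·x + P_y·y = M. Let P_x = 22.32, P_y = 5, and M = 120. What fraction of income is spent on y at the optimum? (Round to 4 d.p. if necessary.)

share on y = 0.4863

MRS = MU_x/MU_y = (1/4)·(y/x)^(2). Set equal to P_x/P_y.
Hence y/x = (4·P_x/P_y)^(1/(2)), i.e. raised to the 0.5 power.
With the ratio pinned down, the budget gives x* = M/(P_x + P_y·(y/x)) and y* = (y/x)·x*.
Numerically y/x = 4.225636, so x* = 120/(22.32 + 5·4.225636) = 2.7619 and y* = 4.225636·2.7619 = 11.6708.
Expenditure on y: 5·11.6708 = 58.3542; share = 0.4863.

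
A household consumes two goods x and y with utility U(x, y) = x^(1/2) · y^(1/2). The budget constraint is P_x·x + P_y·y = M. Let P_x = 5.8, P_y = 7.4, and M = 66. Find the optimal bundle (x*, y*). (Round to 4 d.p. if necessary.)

x* = 5.6897, y* = 4.4595

The MRS is y/x. Set MRS = P_x/P_y.
So 0.5·P_y·y = 0.5·P_x·x; combined with the budget, a share 0.5 of income goes to x.
Demand: x*(P_x,P_y,M) = 0.5·M/P_x and y* = 0.5·M/P_y.
At P_x=5.8, P_y=7.4, M=66: x* = 0.5·66/5.8 = 5.6897, y* = 4.4595.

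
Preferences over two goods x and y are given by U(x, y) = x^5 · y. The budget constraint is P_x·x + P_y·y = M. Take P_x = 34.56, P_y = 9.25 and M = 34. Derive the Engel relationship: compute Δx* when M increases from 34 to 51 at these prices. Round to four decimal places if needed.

Δx* = 0.4099

Tangency: MRS = 5·y/x = P_x/P_y.
Rearranging, P_y·y = (1/5)·P_x·x. Substituting into the budget gives P_x·x·(1 + (1/5)) = M.
Demand: x*(P_x,P_y,M) = 5/6·M/P_x and y* = 1/6·M/P_y.
At P_x=34.56, P_y=9.25, M=34: x* = 5/6·34/34.56 = 0.8198.
At M' = 51: x* = 1.2297. Change: 1.2297 − 0.8198 = 0.4099.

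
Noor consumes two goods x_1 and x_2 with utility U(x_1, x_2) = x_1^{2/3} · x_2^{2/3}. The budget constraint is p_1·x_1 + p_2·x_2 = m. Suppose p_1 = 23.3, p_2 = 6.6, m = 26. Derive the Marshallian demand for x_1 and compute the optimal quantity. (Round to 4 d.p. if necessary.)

Tangency: MRS = x_2/x_1 = p_1/p_2.
Rearranging, p_2·x_2 = p_1·x_1. Substituting into the budget gives p_1·x_1·(1 + 1) = m.
Demand: x_1*(p_1,p_2,m) = 0.5·m/p_1 and x_2* = 0.5·m/p_2.
At p_1=23.3, p_2=6.6, m=26: x_1* = 0.5·26/23.3 = 0.5579.

x_1* = 0.5579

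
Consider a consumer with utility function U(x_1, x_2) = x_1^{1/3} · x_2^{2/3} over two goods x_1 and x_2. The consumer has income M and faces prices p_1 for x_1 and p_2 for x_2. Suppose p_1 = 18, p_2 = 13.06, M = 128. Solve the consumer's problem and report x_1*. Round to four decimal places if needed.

x_1* = 2.3704

Tangency: MRS = (1/2)·x_2/x_1 = p_1/p_2.
So 1/3·p_2·x_2 = 2/3·p_1·x_1; combined with the budget, a share 1/3 of income goes to x_1.
Demand: x_1*(p_1,p_2,M) = 1/3·M/p_1 and x_2* = 2/3·M/p_2.
At p_1=18, p_2=13.06, M=128: x_1* = 1/3·128/18 = 2.3704.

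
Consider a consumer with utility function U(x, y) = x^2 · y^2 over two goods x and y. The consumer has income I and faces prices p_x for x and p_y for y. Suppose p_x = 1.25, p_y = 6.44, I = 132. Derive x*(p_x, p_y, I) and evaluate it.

At p_x=1.25, p_y=6.44, I=132: x* = 0.5·132/1.25 = 52.8.

x* = 52.8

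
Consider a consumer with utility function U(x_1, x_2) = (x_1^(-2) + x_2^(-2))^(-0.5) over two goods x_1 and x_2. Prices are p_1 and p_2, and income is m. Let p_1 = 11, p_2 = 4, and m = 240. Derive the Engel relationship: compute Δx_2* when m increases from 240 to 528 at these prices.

MU_x_1 ∝ x_1^(-3), MU_x_2 ∝ x_2^(-3), so MRS = (x_2/x_1)^(3) = p_1/p_2.
Solve for the ratio: x_2/x_1 = [p_1/p_2]^(1/3).
Substitute x_2 = (x_2/x_1)·x_1 into the budget: x_1* = m/(p_1 + p_2·(x_2/x_1)).
Numerically x_2/x_1 = 1.40102, so x_1* = 240/(11 + 4·1.40102) = 14.4543 and x_2* = 1.40102·14.4543 = 20.2507.
At m' = 528: x_2* = 44.5516. Change: 44.5516 − 20.2507 = 24.3009.

Δx_2* = 24.3009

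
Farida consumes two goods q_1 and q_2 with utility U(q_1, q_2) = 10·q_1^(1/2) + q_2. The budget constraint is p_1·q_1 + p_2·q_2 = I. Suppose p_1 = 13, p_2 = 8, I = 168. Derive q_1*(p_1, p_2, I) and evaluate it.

MU_q_1 = 5/√q_1, MU_q_2 = 1. Tangency: 5/√q_1 = p_1/p_2.
Thus q_1* = (5·p_2/p_1)² — independent of I — with the rest of income spent on q_2.
Plugging in: q_1* = (5·8/13)² = 9.4675.

q_1* = 9.4675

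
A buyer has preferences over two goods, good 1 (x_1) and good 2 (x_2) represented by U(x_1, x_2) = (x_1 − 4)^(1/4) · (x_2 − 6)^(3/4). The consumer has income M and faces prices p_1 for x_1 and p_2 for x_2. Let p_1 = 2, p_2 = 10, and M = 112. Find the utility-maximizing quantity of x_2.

x_2* = 9.3

This is Cobb-Douglas in (x_1−4, x_2−6): tangency gives 0.25·p_2·(x_2−6) = 0.75·p_1·(x_1−4).
Substituting into the budget: x_1* = 4 + 0.25·(M − 4·p_1 − 6·p_2)/p_1, and x_2* = 6 + 0.75·(…)/p_2.
Discretionary income = 112 − 4·2 − 6·10 = 44; x_2* = 6 + 0.75·44/10 = 9.3.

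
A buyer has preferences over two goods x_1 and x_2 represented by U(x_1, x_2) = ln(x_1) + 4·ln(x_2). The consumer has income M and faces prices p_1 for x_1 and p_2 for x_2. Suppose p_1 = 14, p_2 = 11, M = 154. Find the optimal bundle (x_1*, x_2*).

Tangency: MRS = (1/4)·x_2/x_1 = p_1/p_2.
So p_2·x_2 = 4·p_1·x_1; combined with the budget, a share 0.2 of income goes to x_1.
Demand: x_1*(p_1,p_2,M) = 0.2·M/p_1 and x_2* = 0.8·M/p_2.
At p_1=14, p_2=11, M=154: x_1* = 0.2·154/14 = 2.2, x_2* = 11.2.

x_1* = 2.2, x_2* = 11.2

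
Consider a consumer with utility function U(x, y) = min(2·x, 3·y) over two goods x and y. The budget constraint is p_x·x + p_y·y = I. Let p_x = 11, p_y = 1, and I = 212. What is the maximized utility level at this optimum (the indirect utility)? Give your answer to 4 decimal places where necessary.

V = 36.3429

Leontief preferences: the optimum is at the kink where x/3 = y/2, i.e. y = (2/3)·x.
Budget: p_x·x + p_y·(2/3)·x = I, so (3·p_x + 2·p_y)·x = 3·I.
Demand: x*(p_x,p_y,I) = 3·I/(3·p_x + 2·p_y), y* = 2·I/(3·p_x + 2·p_y).
Here 3·11 + 2·1 = 35, giving x* = 18.1714 and y* = 12.1143.
Utility at the optimum: U(18.1714, 12.1143) = 36.3429.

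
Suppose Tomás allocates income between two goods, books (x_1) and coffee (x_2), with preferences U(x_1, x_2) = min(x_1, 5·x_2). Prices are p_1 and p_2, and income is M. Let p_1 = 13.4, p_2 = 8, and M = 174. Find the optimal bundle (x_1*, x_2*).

x_1* = 11.6, x_2* = 2.32

Demand: x_1*(p_1,p_2,M) = 5·M/(5·p_1 + p_2), x_2* = M/(5·p_1 + p_2).
Here 5·13.4 + 8 = 75, giving x_1* = 11.6 and x_2* = 2.32.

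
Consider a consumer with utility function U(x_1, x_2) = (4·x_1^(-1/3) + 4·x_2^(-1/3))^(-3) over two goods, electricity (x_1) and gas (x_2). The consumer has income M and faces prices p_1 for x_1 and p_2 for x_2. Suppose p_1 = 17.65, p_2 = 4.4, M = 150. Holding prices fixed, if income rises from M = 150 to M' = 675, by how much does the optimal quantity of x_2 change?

Δx_2* = 49.4027

MU_x_1 ∝ 4·x_1^(-4/3), MU_x_2 ∝ 4·x_2^(-4/3), so MRS = (x_2/x_1)^(4/3) = p_1/p_2.
Hence x_2/x_1 = (p_1/p_2)^(1/(4/3)), i.e. raised to the 0.75 power.
Substitute x_2 = (x_2/x_1)·x_1 into the budget: x_1* = M/(p_1 + p_2·(x_2/x_1)).
Numerically x_2/x_1 = 2.834451, so x_1* = 150/(17.65 + 4.4·2.834451) = 4.9798 and x_2* = 2.834451·4.9798 = 14.1151.
At M' = 675: x_2* = 63.5177. Change: 63.5177 − 14.1151 = 49.4027.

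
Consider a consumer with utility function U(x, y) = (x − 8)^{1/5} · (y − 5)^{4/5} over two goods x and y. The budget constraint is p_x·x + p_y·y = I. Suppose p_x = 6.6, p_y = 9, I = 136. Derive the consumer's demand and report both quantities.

Let x' = x−8, y' = y−5. MRS = (1/4)·y'/x' = p_x/p_y.
After buying the subsistence bundle (8, 5), a share 0.2 of the remaining income goes to x: x* = 8 + 0.2·(I − 8p_x − 5p_y)/p_x.
Discretionary income = 136 − 8·6.6 − 5·9 = 38.2; x* = 8 + 0.2·38.2/6.6 = 9.1576; y* = 5 + 0.8·38.2/9 = 8.3956.

x* = 9.1576, y* = 8.3956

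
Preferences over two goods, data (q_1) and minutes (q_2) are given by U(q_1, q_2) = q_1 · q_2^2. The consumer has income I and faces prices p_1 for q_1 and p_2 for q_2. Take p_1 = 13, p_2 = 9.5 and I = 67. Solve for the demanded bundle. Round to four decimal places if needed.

q_1* = 1.7179, q_2* = 4.7018

Tangency: MRS = (1/2)·q_2/q_1 = p_1/p_2.
So p_2·q_2 = 2·p_1·q_1; combined with the budget, a share 1/3 of income goes to q_1.
Demand: q_1*(p_1,p_2,I) = 1/3·I/p_1 and q_2* = 2/3·I/p_2.
At p_1=13, p_2=9.5, I=67: q_1* = 1/3·67/13 = 1.7179, q_2* = 4.7018.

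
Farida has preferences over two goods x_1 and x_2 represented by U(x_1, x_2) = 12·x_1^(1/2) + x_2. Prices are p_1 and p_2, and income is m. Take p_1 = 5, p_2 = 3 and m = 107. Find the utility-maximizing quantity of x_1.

x_1* = 12.96

Solve: √x_1 = 6·p_2/p_1, so x_1*(p_1,p_2) = (6·p_2/p_1)², and x_2* = (m − p_1·x_1*)/p_2.
Plugging in: x_1* = (6·3/5)² = 12.96.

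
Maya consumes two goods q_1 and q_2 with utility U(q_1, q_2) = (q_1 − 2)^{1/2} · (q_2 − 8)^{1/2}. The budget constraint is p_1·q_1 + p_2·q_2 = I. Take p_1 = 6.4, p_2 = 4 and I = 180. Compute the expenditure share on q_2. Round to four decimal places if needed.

This is Cobb-Douglas in (q_1−2, q_2−8): tangency gives 0.5·p_2·(q_2−8) = 0.5·p_1·(q_1−2).
After buying the subsistence bundle (2, 8), a share 0.5 of the remaining income goes to q_1: q_1* = 2 + 0.5·(I − 2p_1 − 8p_2)/p_1.
Discretionary income = 180 − 2·6.4 − 8·4 = 135.2; q_1* = 2 + 0.5·135.2/6.4 = 12.5625; q_2* = 8 + 0.5·135.2/4 = 24.9.
Expenditure on q_2: 4·24.9 = 99.6; share = 0.5533.

share on q_2 = 0.5533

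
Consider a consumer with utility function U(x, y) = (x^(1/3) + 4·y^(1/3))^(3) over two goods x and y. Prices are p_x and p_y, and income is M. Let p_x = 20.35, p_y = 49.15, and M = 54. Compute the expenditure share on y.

Numerically y/x = 2.131333, so x* = 54/(20.35 + 49.15·2.131333) = 0.4316 and y* = 2.131333·0.4316 = 0.92.
Expenditure on y: 49.15·0.92 = 45.2162; share = 0.8373.

share on y = 0.8373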